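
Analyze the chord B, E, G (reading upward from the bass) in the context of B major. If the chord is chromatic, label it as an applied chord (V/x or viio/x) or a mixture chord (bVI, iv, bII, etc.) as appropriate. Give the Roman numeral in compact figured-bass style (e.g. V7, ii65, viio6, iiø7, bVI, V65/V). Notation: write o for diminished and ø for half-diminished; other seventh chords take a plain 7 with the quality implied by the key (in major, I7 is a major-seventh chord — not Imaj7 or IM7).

iv64

Stacked in thirds the chord is E-G-B: a minor triad on E.
E is the fourth degree of B major. This is the minor subdominant, borrowed from the parallel minor.
With B in the bass the chord is in second inversion, so the figured bass is 64.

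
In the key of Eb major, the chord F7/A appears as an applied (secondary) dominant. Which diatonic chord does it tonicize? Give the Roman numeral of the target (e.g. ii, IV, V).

V

The chord is a dominant seventh chord on F.
A dominant resolves down a perfect fifth: F → Bb. In Eb major, Bb is scale degree 5, i.e. V.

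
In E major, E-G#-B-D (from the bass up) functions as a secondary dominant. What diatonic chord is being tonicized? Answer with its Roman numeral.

The chord is a dominant seventh chord on E.
A dominant resolves down a perfect fifth: E → A. In E major, A is scale degree 4, i.e. IV.

IV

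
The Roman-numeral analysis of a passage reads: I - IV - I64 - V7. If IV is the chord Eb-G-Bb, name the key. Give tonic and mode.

The chord Eb is a major triad rooted on Eb; its label is IV.
IV on Eb implies Eb is the subdominant; that puts the tonic at Bb, and the uppercase numeral fits major mode.

Bb major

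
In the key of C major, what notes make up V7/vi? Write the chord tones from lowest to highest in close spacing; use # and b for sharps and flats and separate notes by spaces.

E G# B D

The slash means an applied dominant: we want the dominant of vi. In C major, vi is A minor, and its dominant is built on E.
Building a dominant seventh chord on E gives E-G#-B-D.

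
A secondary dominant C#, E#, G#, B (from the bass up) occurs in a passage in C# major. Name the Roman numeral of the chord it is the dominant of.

The chord is a dominant seventh chord on C#.
A dominant resolves down a perfect fifth: C# → F#. In C# major, F# is scale degree 4, i.e. IV.

IV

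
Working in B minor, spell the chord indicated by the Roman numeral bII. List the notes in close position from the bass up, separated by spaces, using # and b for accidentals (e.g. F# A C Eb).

C E G

Scale degree 2 in B minor is C#; lowering it a half step gives C. bII is the Neapolitan chord — a major triad on the lowered second degree.
So the chord is C-E-G, a major triad.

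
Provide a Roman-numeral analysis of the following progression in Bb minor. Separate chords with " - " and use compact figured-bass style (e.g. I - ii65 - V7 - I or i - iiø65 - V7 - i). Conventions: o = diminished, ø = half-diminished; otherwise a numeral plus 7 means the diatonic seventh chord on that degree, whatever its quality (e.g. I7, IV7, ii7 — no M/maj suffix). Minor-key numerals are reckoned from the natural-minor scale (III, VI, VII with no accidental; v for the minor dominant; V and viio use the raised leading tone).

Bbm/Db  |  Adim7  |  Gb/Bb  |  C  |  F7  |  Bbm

i6 - viio7 - VI6 - V/V - V7 - i

Bbm/Db: root Bb is the tonic; minor triad there is i6.
Adim7: root A is the leading tone; fully diminished seventh chord there is viio7.
Gb/Bb: root Gb is the submediant; major triad there is VI6.
C is the secondary dominant of V (major triad on C): V/V.
F7 has root F, degree 5 in Bb minor, so V7.
Bbm has root Bb, degree 1 in Bb minor, so i.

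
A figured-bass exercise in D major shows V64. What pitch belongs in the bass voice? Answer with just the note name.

V in D major has root A; the chord is A-C#-E.
The figure 64 means second inversion — the fifth is in the bass.

E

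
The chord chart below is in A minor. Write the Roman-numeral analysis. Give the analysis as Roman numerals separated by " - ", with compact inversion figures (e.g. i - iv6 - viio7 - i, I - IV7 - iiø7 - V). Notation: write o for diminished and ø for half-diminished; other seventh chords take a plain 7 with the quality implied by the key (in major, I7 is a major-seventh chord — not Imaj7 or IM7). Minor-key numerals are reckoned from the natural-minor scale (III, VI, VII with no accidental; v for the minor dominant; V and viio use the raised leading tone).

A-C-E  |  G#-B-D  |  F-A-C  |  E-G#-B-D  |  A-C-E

A-C-E has root A, degree 1 in A minor, so i.
G#-B-D: diminished triad on G# = scale degree 7 → viio.
F-A-C has root F, degree 6 in A minor, so VI.
E-G#-B-D: root E is the dominant; dominant seventh chord there is V7.
A-C-E has root A, degree 1 in A minor, so i.

i - viio - VI - V7 - i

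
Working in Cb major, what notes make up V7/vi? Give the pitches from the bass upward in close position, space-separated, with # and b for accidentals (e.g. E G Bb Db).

V7/vi is a secondary dominant — the dominant seventh of vi. vi in Cb major is Ab, so the applied chord's root is Eb, a perfect fifth above.
Building a dominant seventh chord on Eb gives Eb-G-Bb-Db.

Eb G Bb Db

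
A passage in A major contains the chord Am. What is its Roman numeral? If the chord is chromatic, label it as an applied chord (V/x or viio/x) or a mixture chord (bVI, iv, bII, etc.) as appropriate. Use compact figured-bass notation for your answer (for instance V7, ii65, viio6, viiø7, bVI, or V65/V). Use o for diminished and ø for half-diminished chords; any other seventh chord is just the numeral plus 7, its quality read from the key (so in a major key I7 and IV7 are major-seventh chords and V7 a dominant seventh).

Stacked in thirds the chord is A-C-E: a minor triad on A.
A is the first degree of A major. This is the minor tonic, borrowed from the parallel minor.

i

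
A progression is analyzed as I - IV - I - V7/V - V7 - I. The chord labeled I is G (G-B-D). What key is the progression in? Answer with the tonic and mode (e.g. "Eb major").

G major

I is given as G-B-D — a major triad with root G.
If G is scale degree 1 and the mode makes that degree carry a major triad, the tonic is G and the mode is major.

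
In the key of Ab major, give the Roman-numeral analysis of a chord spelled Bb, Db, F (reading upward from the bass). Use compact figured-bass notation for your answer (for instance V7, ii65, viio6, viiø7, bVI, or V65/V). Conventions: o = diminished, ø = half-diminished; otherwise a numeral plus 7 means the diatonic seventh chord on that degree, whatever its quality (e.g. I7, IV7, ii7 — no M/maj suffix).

Stacked in thirds the chord is Bb-Db-F: a minor triad on Bb.
Bb is scale degree 2 in Ab major, and a minor triad on that degree is written ii.

ii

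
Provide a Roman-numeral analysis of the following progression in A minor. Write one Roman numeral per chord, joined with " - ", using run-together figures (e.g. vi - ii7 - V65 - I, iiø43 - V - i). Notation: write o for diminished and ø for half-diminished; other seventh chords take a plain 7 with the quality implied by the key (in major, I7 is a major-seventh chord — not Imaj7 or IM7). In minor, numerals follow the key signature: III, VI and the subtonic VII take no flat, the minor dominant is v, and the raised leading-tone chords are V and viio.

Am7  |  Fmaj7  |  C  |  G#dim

i7 - VI7 - III - viio

Am7 has root A, degree 1 in A minor, so i7.
Fmaj7: root F is the submediant; major seventh chord there is VI7.
C: major triad on C = scale degree 3 → III.
G#dim: diminished triad on G# = scale degree 7 → viio.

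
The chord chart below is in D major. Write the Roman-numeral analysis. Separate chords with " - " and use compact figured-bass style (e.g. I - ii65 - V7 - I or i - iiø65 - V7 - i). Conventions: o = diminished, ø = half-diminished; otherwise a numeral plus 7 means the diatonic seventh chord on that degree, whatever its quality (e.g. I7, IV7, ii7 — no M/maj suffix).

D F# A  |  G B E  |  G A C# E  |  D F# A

D-F#-A: major triad on D = scale degree 1 → I.
G-B-E has root E, degree 2 in D major, so ii6.
G-A-C#-E: root A is the dominant; dominant seventh chord there is V42.
D-F#-A has root D, degree 1 in D major, so I.

I - ii6 - V42 - I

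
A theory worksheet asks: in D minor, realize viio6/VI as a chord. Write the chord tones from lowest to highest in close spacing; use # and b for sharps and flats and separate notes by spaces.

C Eb A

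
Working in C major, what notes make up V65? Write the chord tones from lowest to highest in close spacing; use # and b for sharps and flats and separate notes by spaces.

B D F G

In C major, the fifth degree is G, and the diatonic chord built there is a dominant seventh chord.
Stacking thirds from G gives G-B-D-F.
With the 65 figure the chord is in first inversion; from the bass B upward in close position it reads B-D-F-G.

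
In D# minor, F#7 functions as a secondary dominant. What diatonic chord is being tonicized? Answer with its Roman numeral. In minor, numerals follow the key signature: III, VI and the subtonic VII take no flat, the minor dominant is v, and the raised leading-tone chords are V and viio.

The chord is a dominant seventh chord on F#.
A dominant resolves down a perfect fifth: F# → B. In D# minor, B is scale degree 6, i.e. VI.

VI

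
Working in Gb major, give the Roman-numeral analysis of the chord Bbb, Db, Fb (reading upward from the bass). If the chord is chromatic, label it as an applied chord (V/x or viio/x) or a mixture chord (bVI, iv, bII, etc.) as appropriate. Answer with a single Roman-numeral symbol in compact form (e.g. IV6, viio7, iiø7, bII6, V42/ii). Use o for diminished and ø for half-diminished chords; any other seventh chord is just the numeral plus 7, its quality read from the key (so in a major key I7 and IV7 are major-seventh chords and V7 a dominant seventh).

Stacked in thirds the chord is Bbb-Db-Fb: a major triad on Bbb.
Bbb is the lowered third degree of Gb major (diatonic 3 would be Bb). This is a major triad on the lowered third degree, borrowed from the parallel minor.

bIII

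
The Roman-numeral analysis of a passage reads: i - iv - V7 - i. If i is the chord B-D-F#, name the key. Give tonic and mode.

B minor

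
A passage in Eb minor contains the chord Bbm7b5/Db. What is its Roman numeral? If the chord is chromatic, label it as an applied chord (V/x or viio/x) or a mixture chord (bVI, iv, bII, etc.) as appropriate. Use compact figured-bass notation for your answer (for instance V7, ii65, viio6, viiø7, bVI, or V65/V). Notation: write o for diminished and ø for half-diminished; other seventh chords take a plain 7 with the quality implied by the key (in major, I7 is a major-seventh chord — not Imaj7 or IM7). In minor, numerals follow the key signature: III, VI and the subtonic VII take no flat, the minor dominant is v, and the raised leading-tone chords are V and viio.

viiø65/VI

The pitches Bb-Db-Fb-Ab form a half-diminished seventh chord rooted on Bb.
Bb sits a half step below Cb (VI in Eb minor); a diminished chord there is the applied leading-tone chord of VI.
With Db in the bass the chord is in first inversion, so the figured bass is 65.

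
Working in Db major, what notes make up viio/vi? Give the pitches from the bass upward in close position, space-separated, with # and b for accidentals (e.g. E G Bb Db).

The slash marks an applied leading-tone chord: viio of vi. In Db major, vi is Bb, so the leading tone to it is A, a half step below.
Building a diminished triad on A gives A-C-Eb.

A C Eb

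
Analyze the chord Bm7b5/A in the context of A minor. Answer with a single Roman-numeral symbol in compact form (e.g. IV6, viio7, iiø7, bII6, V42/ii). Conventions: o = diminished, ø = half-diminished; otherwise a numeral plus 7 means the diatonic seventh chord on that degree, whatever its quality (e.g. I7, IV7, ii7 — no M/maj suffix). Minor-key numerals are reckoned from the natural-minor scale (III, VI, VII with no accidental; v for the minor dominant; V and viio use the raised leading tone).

iiø42

The pitches B-D-F-A form a half-diminished seventh chord rooted on B.
B is scale degree 2 in A minor, and a half-diminished seventh chord on that degree is written iiø7.
With A in the bass the chord is in third inversion, so the figured bass is 42.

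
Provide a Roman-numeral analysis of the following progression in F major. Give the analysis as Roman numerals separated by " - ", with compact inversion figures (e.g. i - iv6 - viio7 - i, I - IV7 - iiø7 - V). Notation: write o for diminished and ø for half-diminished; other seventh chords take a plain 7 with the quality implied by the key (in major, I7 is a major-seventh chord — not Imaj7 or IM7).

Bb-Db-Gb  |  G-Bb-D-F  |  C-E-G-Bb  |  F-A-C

bII6 - ii7 - V7 - I

Bb-Db-Gb: Gb with this quality isn't in the key; a major triad on b2 is the Neapolitan sixth, bII6 (third, Bb, in the bass — hence the 6).
G-Bb-D-F has root G, degree 2 in F major, so ii7.
C-E-G-Bb: dominant seventh chord on C = scale degree 5 → V7.
F-A-C: root F is the tonic; major triad there is I.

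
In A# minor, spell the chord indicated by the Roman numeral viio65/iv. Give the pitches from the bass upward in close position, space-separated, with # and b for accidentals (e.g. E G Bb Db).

E# G# B C##

The slash marks an applied leading-tone chord: viio of iv. In A# minor, iv is D#, so the leading tone to it is C##, a half step below.
Building a fully diminished seventh chord on C## gives C##-E#-G#-B.
The figured bass 65 indicates first inversion, placing the third (E#) in the bass: E#-G#-B-C##.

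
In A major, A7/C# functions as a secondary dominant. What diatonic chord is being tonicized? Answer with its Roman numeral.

IV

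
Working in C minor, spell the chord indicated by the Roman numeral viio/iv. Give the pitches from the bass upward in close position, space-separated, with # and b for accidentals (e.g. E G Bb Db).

viio/iv is a secondary leading-tone chord. The target iv is F in C minor; the applied chord is rooted a semitone below, on E.
Building a diminished triad on E gives E-G-Bb.

E G Bb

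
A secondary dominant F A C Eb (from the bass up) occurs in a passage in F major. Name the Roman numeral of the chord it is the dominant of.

IV

The chord is a dominant seventh chord on F.
A dominant resolves down a perfect fifth: F → Bb. In F major, Bb is scale degree 4, i.e. IV.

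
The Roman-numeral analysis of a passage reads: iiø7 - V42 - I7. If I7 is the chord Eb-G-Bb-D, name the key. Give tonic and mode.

Eb major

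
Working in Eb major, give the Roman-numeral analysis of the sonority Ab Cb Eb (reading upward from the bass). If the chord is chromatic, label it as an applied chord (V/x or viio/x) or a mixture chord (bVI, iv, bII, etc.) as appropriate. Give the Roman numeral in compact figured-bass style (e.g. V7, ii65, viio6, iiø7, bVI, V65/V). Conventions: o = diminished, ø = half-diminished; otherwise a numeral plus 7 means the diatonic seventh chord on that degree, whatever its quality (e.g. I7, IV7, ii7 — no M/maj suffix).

iv

Stacked in thirds the chord is Ab-Cb-Eb: a minor triad on Ab.
Ab is the fourth degree of Eb major. This is the minor subdominant, borrowed from the parallel minor.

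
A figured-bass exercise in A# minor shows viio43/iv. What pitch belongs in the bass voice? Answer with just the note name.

G#

The applied chord viio43/iv is rooted on C##: C##-E#-G#-B.
The figure 43 means second inversion — the fifth is in the bass.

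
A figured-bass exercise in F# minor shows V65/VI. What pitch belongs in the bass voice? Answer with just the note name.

The applied chord V65/VI is rooted on A: A-C#-E-G.
The figure 65 means first inversion — the third is in the bass.

C#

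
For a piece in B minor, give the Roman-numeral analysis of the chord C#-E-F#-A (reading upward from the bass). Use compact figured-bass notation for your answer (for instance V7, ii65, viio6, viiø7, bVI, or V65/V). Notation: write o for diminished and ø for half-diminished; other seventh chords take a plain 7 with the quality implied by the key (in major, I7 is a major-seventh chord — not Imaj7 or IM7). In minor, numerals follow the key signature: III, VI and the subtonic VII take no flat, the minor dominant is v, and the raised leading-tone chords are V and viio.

v43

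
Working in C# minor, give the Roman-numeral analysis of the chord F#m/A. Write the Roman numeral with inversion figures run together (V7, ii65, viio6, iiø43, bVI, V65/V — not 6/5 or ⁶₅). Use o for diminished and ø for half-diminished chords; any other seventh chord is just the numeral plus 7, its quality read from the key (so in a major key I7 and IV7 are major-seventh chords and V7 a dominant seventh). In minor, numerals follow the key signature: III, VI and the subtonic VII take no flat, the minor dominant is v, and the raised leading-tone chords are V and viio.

The pitches F#-A-C# form a minor triad rooted on F#.
F# is scale degree 4 in C# minor, and a minor triad on that degree is written iv.
With A in the bass the chord is in first inversion, so the figured bass is 6.

iv6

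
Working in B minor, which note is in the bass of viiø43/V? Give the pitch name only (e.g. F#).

The applied chord viiø43/V is rooted on E#: E#-G#-B-D#.
The figure 43 means second inversion — the fifth is in the bass.

B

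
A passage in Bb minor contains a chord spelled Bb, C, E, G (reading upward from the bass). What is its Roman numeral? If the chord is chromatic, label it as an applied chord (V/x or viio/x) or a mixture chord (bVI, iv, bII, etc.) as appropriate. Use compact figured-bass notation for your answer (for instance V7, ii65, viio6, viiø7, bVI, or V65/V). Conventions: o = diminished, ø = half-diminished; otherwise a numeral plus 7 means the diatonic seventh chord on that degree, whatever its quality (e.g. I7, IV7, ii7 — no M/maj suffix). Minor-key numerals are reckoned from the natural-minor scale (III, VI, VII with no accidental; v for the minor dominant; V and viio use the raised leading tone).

The pitches C-E-G-Bb form a dominant seventh chord rooted on C.
C is not a diatonic chord root with this quality in Bb minor, but it lies a perfect fifth above F (V), so the chord functions as an applied dominant of V.
With Bb in the bass the chord is in third inversion, so the figured bass is 42.

V42/V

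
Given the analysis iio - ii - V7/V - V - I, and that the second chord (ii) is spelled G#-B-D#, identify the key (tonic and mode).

F# major

The chord G#m is a minor triad rooted on G#; its label is ii.
Counting down one scale step from G# places the tonic on F#; a minor triad on degree 2 is diatonic only in major.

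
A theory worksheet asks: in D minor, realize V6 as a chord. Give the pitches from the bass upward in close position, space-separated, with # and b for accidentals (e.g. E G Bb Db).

C# E A

In D minor, the dominant is A. The dominant is major (leading tone raised), so V is a major triad.
Stacking thirds from A gives A-C#-E.
With the 6 figure the chord is in first inversion; from the bass C# upward in close position it reads C#-E-A.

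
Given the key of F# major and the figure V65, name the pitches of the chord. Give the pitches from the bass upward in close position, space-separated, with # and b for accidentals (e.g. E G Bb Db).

E# G# B C#

The numeral's case and figure indicate a dominant seventh chord. In F# major its root, the dominant, is C#.
That chord is spelled C#-E#-G#-B.
The figured bass 65 indicates first inversion, placing the third (E#) in the bass: E#-G#-B-C#.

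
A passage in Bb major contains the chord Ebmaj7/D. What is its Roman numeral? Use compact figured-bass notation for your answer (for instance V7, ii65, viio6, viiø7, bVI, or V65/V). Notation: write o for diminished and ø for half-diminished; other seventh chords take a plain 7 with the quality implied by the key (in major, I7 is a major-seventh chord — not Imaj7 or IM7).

Stacked in thirds the chord is Eb-G-Bb-D: a major seventh chord on Eb.
Eb is scale degree 4 in Bb major, and a major seventh chord on that degree is written IV7.
With D in the bass the chord is in third inversion, so the figured bass is 42.

IV42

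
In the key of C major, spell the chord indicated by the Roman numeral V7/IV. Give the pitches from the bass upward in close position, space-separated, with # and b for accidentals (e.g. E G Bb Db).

The slash means an applied dominant: we want the dominant of IV. In C major, IV is F major, and its dominant is built on C.
Building a dominant seventh chord on C gives C-E-G-Bb.

C E G Bb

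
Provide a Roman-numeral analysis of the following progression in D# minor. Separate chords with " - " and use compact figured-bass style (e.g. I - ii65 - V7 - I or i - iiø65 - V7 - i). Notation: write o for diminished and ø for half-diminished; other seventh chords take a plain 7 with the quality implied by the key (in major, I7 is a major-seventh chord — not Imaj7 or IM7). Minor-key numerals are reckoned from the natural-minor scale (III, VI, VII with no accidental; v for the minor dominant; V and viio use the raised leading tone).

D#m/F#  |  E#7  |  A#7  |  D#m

D#m/F#: minor triad on D# = scale degree 1 → i6.
E#7: a dominant seventh chord on E#, the applied dominant of V → V7/V.
A#7 has root A#, degree 5 in D# minor, so V7.
D#m: root D# is the tonic; minor triad there is i.

i6 - V7/V - V7 - i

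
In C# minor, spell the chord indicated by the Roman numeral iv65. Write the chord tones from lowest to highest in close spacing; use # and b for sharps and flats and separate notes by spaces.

A C# E F#

In C# minor, scale degree 4 is F#, and the diatonic chord built there is a minor seventh chord.
Stacking thirds from F# gives F#-A-C#-E.
With the 65 figure the chord is in first inversion; from the bass A upward in close position it reads A-C#-E-F#.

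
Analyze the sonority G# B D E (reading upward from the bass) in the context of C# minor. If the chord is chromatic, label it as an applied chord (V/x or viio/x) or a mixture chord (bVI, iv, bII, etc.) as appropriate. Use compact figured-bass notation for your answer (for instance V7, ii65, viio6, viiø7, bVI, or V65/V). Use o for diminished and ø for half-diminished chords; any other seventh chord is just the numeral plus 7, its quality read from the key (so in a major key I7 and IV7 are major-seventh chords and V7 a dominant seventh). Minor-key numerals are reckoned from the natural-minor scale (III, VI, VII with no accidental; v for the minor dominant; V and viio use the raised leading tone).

Stacked in thirds the chord is E-G#-B-D: a dominant seventh chord on E.
E is not a diatonic chord root with this quality in C# minor, but it lies a perfect fifth above A (VI), so the chord functions as an applied dominant of VI.
With G# in the bass the chord is in first inversion, so the figured bass is 65.

V65/VI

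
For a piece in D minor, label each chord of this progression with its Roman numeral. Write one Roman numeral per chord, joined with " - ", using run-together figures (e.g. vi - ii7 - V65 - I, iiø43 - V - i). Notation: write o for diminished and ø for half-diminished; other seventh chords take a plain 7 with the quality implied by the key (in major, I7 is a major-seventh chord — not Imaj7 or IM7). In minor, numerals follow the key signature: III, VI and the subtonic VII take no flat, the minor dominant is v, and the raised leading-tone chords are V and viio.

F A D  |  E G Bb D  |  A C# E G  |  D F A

F-A-D: minor triad on D = scale degree 1 → i6.
E-G-Bb-D has root E, degree 2 in D minor, so iiø7.
A-C#-E-G: dominant seventh chord on A = scale degree 5 → V7.
D-F-A: root D is the tonic; minor triad there is i.

i6 - iiø7 - V7 - i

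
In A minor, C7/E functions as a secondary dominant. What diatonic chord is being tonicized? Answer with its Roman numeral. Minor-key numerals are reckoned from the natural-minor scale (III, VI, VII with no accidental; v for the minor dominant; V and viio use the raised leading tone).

VI

The chord is a dominant seventh chord on C.
A dominant resolves down a perfect fifth: C → F. In A minor, F is scale degree 6, i.e. VI.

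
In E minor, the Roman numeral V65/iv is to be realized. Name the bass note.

The applied chord V65/iv is rooted on E: E-G#-B-D.
The figure 65 means first inversion — the third is in the bass.

G#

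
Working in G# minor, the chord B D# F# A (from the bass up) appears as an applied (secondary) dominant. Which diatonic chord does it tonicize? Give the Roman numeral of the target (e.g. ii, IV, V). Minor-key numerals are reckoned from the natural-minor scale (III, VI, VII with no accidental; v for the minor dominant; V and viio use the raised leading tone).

The chord is a dominant seventh chord on B.
A dominant resolves down a perfect fifth: B → E. In G# minor, E is scale degree 6, i.e. VI.

VI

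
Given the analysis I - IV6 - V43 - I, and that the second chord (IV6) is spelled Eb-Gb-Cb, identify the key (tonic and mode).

Gb major

IV6 is given as Eb-Gb-Cb — a major triad with root Cb.
IV6 on Cb implies Cb is the subdominant; that puts the tonic at Gb, and the uppercase numeral fits major mode.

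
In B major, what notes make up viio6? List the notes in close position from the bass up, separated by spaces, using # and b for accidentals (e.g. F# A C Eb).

C# E A#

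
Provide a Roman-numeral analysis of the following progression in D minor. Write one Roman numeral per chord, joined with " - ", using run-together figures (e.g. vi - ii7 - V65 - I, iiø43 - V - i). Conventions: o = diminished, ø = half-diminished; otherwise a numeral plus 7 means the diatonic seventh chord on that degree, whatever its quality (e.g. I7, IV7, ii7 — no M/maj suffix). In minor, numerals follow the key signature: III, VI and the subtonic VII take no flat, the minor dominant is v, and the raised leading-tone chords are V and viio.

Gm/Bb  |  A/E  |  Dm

iv6 - V64 - i

Gm/Bb: minor triad on G = scale degree 4 → iv6.
A/E has root A, degree 5 in D minor, so V64.
Dm has root D, degree 1 in D minor, so i.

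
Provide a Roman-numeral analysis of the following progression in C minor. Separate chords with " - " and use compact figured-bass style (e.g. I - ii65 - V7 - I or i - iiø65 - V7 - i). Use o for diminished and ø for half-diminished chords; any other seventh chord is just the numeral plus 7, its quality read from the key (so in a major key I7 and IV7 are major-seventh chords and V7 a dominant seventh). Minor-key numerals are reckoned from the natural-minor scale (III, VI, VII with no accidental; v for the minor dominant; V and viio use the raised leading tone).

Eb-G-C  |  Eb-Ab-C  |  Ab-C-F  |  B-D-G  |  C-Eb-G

Eb-G-C: minor triad on C = scale degree 1 → i6.
Eb-Ab-C: major triad on Ab = scale degree 6 → VI64.
Ab-C-F has root F, degree 4 in C minor, so iv6.
B-D-G has root G, degree 5 in C minor, so V6.
C-Eb-G: root C is the tonic; minor triad there is i.

i6 - VI64 - iv6 - V6 - i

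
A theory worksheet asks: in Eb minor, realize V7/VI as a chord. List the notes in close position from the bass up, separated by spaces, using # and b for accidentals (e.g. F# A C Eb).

V7/VI is a secondary dominant — the dominant seventh of VI. VI in Eb minor is Cb, so the applied chord's root is Gb, a perfect fifth above.
Building a dominant seventh chord on Gb gives Gb-Bb-Db-Fb.

Gb Bb Db Fb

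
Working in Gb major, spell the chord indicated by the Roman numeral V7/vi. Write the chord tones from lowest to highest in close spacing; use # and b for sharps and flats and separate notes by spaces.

The slash means an applied dominant: we want the dominant of vi. In Gb major, vi is Eb minor, and its dominant is built on Bb.
Building a dominant seventh chord on Bb gives Bb-D-F-Ab.

Bb D F Ab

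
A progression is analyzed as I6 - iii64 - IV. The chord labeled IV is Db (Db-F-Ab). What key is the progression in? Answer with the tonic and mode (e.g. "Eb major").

Ab major

The chord Db is a major triad rooted on Db; its label is IV.
IV on Db implies Db is the subdominant; that puts the tonic at Ab, and the uppercase numeral fits major mode.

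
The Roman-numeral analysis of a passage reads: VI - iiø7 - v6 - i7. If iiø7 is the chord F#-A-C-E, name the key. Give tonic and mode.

E minor

The anchor chord is a half-diminished seventh chord on F#, labeled iiø7.
Counting down one scale step from F# places the tonic on E; a half-diminished seventh chord on degree 2 is diatonic only in minor.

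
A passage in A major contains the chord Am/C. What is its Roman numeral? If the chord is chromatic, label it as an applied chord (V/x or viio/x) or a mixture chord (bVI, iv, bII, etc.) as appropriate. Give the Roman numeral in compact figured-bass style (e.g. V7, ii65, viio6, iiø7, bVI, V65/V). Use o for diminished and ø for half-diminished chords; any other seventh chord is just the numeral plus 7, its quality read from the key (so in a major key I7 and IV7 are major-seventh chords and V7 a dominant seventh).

i6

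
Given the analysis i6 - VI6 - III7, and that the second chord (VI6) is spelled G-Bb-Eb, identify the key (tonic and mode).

G minor

The chord Eb/G is a major triad rooted on Eb; its label is VI6.
Counting down 5 scale steps from Eb places the tonic on G; a major triad on degree 6 is diatonic only in minor.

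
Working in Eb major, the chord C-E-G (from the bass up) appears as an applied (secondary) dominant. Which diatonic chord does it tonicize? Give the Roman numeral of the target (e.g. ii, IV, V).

The chord is a major triad on C.
A dominant resolves down a perfect fifth: C → F. In Eb major, F is scale degree 2, i.e. ii.

ii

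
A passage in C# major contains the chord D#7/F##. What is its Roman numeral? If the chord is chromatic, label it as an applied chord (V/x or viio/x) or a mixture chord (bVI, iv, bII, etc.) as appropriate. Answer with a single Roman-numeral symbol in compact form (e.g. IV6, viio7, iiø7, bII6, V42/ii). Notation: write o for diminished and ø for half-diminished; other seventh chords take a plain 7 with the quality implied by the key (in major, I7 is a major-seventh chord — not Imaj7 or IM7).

V65/V

Stacked in thirds the chord is D#-F##-A#-C#: a dominant seventh chord on D#.
D# is not a diatonic chord root with this quality in C# major, but it lies a perfect fifth above G# (V), so the chord functions as an applied dominant of V.
With F## in the bass the chord is in first inversion, so the figured bass is 65.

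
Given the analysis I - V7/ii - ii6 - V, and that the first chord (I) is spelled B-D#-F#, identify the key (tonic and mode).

The anchor chord is a major triad on B, labeled I.
If B is scale degree 1 and the mode makes that degree carry a major triad, the tonic is B and the mode is major.

B major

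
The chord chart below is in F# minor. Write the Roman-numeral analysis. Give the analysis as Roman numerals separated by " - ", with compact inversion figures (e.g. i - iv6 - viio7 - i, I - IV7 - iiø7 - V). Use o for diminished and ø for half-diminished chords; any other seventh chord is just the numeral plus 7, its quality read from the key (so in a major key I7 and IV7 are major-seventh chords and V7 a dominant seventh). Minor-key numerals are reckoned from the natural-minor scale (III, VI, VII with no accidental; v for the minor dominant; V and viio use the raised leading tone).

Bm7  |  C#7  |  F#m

Bm7: root B is the subdominant; minor seventh chord there is iv7.
C#7 has root C#, degree 5 in F# minor, so V7.
F#m has root F#, degree 1 in F# minor, so i.

iv7 - V7 - i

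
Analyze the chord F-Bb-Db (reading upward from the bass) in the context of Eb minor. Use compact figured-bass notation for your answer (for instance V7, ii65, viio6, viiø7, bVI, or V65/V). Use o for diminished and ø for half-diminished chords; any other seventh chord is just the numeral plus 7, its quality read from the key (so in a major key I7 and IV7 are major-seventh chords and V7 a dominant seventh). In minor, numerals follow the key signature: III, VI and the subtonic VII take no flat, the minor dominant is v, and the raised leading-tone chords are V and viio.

The pitches Bb-Db-F form a minor triad rooted on Bb.
In Eb minor, Bb is the dominant; the diatonic minor triad there is v.
With F in the bass the chord is in second inversion, so the figured bass is 64.

v64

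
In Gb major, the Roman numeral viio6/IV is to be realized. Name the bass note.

Db

The applied chord viio6/IV is rooted on Bb: Bb-Db-Fb.
The figure 6 means first inversion — the third is in the bass.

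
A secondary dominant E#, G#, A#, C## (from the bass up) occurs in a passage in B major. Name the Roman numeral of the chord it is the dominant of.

The chord is a dominant seventh chord on A#.
A dominant resolves down a perfect fifth: A# → D#. In B major, D# is scale degree 3, i.e. iii.

iii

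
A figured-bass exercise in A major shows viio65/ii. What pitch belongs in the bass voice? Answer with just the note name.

The applied chord viio65/ii is rooted on A#: A#-C#-E-G.
The figure 65 means first inversion — the third is in the bass.

C#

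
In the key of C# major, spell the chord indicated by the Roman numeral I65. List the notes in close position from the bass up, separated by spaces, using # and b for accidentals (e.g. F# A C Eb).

E# G# B# C#

The numeral's case and figure indicate a major seventh chord. In C# major its root, the first degree, is C#.
Stacking thirds from C# gives C#-E#-G#-B#.
With the 65 figure the chord is in first inversion; from the bass E# upward in close position it reads E#-G#-B#-C#.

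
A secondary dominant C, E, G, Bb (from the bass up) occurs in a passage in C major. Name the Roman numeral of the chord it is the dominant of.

The chord is a dominant seventh chord on C.
A dominant resolves down a perfect fifth: C → F. In C major, F is scale degree 4, i.e. IV.

IV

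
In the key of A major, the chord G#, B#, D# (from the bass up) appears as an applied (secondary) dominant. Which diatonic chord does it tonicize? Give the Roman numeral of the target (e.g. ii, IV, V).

iii

The chord is a major triad on G#.
A dominant resolves down a perfect fifth: G# → C#. In A major, C# is scale degree 3, i.e. iii.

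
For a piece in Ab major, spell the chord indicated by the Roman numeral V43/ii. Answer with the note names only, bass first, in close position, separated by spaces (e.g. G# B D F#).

C Eb F A

V43/ii is a secondary dominant — the dominant seventh of ii. ii in Ab major is Bb, so the applied chord's root is F, a perfect fifth above.
Building a dominant seventh chord on F gives F-A-C-Eb.
With the 43 figure the chord is in second inversion; from the bass C upward in close position it reads C-Eb-F-A.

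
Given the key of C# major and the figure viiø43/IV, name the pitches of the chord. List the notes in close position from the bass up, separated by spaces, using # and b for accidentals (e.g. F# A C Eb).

B D# E# G#

viiø43/IV is a secondary leading-tone chord. The target IV is F# in C# major; the applied chord is rooted a semitone below, on E#.
Building a half-diminished seventh chord on E# gives E#-G#-B-D#.
With the 43 figure the chord is in second inversion; from the bass B upward in close position it reads B-D#-E#-G#.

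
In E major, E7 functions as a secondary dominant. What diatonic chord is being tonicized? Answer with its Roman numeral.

The chord is a dominant seventh chord on E.
A dominant resolves down a perfect fifth: E → A. In E major, A is scale degree 4, i.e. IV.

IV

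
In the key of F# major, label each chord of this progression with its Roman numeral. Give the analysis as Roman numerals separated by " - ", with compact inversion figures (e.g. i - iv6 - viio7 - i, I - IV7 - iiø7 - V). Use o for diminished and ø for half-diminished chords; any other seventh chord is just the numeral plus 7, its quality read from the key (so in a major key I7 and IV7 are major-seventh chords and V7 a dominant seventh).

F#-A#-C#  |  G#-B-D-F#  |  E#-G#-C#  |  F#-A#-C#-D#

F#-A#-C#: root F# is the tonic; major triad there is I.
G#-B-D-F# is non-diatonic — iiø7, a mixture chord from F# minor.
E#-G#-C#: major triad on C# = scale degree 5 → V6.
F#-A#-C#-D#: root D# is the submediant; minor seventh chord there is vi65.

I - iiø7 - V6 - vi65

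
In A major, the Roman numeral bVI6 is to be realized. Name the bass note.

bVI in A major has root F; the chord is F-A-C.
The figure 6 means first inversion — the third is in the bass.

A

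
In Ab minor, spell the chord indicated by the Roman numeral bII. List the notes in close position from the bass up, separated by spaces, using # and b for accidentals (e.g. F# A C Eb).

Bbb Db Fb

Scale degree 2 in Ab minor is Bb; lowering it a half step gives Bbb. bII is the Neapolitan chord — a major triad on the lowered second degree.
So the chord is Bbb-Db-Fb, a major triad.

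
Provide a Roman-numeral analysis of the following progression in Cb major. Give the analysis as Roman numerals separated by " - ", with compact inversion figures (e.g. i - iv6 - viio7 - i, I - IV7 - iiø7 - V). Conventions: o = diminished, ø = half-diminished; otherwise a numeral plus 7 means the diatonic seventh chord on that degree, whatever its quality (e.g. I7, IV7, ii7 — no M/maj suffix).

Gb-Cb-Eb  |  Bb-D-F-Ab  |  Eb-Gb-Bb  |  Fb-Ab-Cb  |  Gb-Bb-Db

Gb-Cb-Eb: root Cb is the tonic; major triad there is I64.
Bb-D-F-Ab: chromatic; Bb is V of iii, so V7/iii.
Eb-Gb-Bb: root Eb is the mediant; minor triad there is iii.
Fb-Ab-Cb has root Fb, degree 4 in Cb major, so IV.
Gb-Bb-Db: root Gb is the dominant; major triad there is V.

I64 - V7/iii - iii - IV - V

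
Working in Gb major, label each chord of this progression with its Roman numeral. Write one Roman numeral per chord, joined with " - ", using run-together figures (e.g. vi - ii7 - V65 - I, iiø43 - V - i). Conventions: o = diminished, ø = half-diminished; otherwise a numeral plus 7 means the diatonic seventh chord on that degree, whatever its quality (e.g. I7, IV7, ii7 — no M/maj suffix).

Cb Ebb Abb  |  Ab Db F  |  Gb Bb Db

bII6 - V64 - I

Cb-Ebb-Abb: Abb with this quality isn't in the key; a major triad on b2 is the Neapolitan sixth, bII6 (third, Cb, in the bass — hence the 6).
Ab-Db-F: major triad on Db = scale degree 5 → V64.
Gb-Bb-Db: major triad on Gb = scale degree 1 → I.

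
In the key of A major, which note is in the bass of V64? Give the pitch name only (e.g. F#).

B

V in A major has root E; the chord is E-G#-B.
The figure 64 means second inversion — the fifth is in the bass.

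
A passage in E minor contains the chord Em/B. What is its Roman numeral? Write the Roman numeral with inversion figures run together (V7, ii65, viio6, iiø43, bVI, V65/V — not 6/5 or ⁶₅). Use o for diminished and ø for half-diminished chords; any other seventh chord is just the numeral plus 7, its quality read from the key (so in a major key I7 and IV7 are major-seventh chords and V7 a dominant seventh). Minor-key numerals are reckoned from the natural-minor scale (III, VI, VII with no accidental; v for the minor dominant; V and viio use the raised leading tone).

i64

The pitches E-G-B form a minor triad rooted on E.
In E minor, E is the tonic; the diatonic minor triad there is i.
With B in the bass the chord is in second inversion, so the figured bass is 64.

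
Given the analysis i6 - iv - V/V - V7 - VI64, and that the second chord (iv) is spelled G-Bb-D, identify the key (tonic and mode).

The anchor chord is a minor triad on G, labeled iv.
If G is scale degree 4 and the mode makes that degree carry a minor triad, the tonic is D and the mode is minor.

D minor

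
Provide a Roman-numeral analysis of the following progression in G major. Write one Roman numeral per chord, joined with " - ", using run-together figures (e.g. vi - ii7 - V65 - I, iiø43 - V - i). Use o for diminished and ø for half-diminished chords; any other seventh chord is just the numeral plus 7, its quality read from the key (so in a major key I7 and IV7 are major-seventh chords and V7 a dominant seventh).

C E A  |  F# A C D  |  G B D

C-E-A: minor triad on A = scale degree 2 → ii6.
F#-A-C-D: dominant seventh chord on D = scale degree 5 → V65.
G-B-D has root G, degree 1 in G major, so I.

ii6 - V65 - I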